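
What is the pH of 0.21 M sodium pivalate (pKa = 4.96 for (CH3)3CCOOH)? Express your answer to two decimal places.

(CH3)3CCOO- is the conjugate base of the weak acid (CH3)3CCOOH.
Ka = 10^(−4.96) = 1.10 × 10^-5
Kb = Kw/Ka = 1.0×10^-14 / 1.10 × 10^-5 = 9.09 × 10^-10
Kb = [OH-]²/(0.21 − [OH-]) = 9.09 × 10^-10
Assume [OH-] ≪ 0.21: [OH-] ≈ √(9.09 × 10^-10 × 0.21) = 1.38 × 10^-5 M
Check: 0.0066% ionized — well under 5%, approximation valid.
pOH = −log(1.38 × 10^-5) = 4.86; pH = 14.00 − 4.86 = 9.14

pH = 9.14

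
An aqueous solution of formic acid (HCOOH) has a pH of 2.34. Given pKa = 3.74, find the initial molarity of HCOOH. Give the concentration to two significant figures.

[H+] = 10^(-2.34) = 4.57 × 10^-3 M = x
Ka = 10^(−3.74) = 1.82 × 10^-4
Ka = x²/(C₀ − x) ⇒ C₀ = x + x²/Ka
C₀ = 4.57 × 10^-3 + (4.57 × 10^-3)²/(1.82 × 10^-4) = 1.19 × 10^-1 M

C₀ = 1.2 × 10^-1 M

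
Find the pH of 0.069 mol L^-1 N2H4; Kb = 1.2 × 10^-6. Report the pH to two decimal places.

pH = 10.46

N2H4 + H2O ⇌ N2H5+ + OH-
From the ICE table, Kb = x²/(0.069 − x) = 1.2 × 10^-6.
Neglecting x in the denominator: x = √(1.2 × 10^-6 × 0.069) = 2.88 × 10^-4 M
(x/C₀ = 0.42% < 5%, so the approximation holds.)
pOH = −log(2.88 × 10^-4) = 3.54; pH = 14.00 − 3.54 = 10.46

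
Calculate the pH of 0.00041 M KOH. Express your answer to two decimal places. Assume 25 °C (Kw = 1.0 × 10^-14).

pH = 10.61

KOH is a strong base; [OH-] = 0.00041 M.
pOH = -log(0.00041) = 3.39
pH = 14.00 - 3.39 = 10.61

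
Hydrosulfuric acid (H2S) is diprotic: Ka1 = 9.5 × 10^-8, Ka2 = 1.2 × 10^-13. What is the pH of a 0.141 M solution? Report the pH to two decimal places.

Ka1 ≫ Ka2, so treat the first dissociation as the only significant source of H+.
Ka1 = x²/(0.141 − x) = 9.5 × 10^-8
x ≈ √(9.5 × 10^-8 × 0.141) = 1.16 × 10^-4 M
pH = −log(1.16 × 10^-4) = 3.94

pH = 3.94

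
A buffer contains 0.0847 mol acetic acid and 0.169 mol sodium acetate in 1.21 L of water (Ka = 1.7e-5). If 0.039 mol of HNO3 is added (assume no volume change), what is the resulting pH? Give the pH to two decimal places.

pH = 4.79

Added H+ converts CH3COO- to CH3COOH: CH3COOH → 0.124 mol, CH3COO- → 0.13 mol.
pKa = −log(1.7 × 10^-5) = 4.770
Henderson–Hasselbalch with mole ratio 0.13/0.124: pH = 4.770 + (+0.021)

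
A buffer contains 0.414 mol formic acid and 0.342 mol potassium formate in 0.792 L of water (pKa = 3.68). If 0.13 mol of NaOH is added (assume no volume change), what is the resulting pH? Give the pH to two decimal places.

OH- converts HCOOH to HCOO-: HCOOH → 0.284 mol, HCOO- → 0.472 mol.
pH = pKa + log([A⁻]/[HA]) = 3.68 + log(0.472/0.284) = 3.68 +0.221

pH = 3.90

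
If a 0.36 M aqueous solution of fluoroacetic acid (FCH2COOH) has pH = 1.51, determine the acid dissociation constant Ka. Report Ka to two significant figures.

[H+] = 10^(-1.51) = 3.09 × 10^-2 M
At equilibrium [HA] = 0.36 − 3.09 × 10^-2 = 3.29 × 10^-1 M
Ka = [H+][A-]/[HA] = (3.09 × 10^-2)² / 3.29 × 10^-1 = 2.9 × 10^-3

Ka = 2.9 × 10^-3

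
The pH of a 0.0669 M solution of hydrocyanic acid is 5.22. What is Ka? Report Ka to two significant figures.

Ka = 5.4 × 10^-10

[H+] = 10^(-5.22) = 6.03 × 10^-6 M
At equilibrium [HA] = 0.0669 − 6.03 × 10^-6 = 6.69 × 10^-2 M
Ka = [H+][A-]/[HA] = (6.03 × 10^-6)² / 6.69 × 10^-2 = 5.4 × 10^-10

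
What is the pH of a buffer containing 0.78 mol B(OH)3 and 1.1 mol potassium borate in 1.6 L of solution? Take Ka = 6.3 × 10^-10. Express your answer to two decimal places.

pKa = −log(6.3 × 10^-10) = 9.201
pH = pKa + log([A⁻]/[HA]) = 9.201 + log(1.1/0.78)
pH = 9.201 + (+0.149) = 9.35

pH = 9.35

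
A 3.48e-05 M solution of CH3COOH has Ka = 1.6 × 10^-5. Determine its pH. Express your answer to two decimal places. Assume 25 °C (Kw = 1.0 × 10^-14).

pH = 4.77

CH3COOH ⇌ CH3COO- + H+
From the ICE table, Ka = x²/(3.48e-05 − x) = 1.6 × 10^-5.
x is not negligible relative to C₀; solve x² + 1.6e-05·x − 5.57e-10 = 0.
x = [−1.6e-05 + √(1.6e-05² + 2.23e-09)]/2 = 1.69 × 10^-5 M
pH = −log[H+] = −log(1.69 × 10^-5) = 4.77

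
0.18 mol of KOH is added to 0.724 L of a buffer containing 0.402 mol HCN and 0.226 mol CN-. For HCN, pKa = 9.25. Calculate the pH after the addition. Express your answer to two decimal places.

OH- converts HCN to CN-: HCN → 0.222 mol, CN- → 0.406 mol.
pH = pKa + log(n_CN-/n_HCN) = 9.25 + log(0.406/0.222) = 9.25 + (+0.262)

pH = 9.51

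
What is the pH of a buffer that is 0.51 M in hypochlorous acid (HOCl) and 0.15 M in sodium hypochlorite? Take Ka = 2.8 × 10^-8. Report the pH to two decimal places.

pH = 7.02

pKa = −log(2.8 × 10^-8) = 7.553
pH = pKa + log([A⁻]/[HA]) = 7.553 + log(0.15/0.51)
pH = 7.553 + (-0.531) = 7.02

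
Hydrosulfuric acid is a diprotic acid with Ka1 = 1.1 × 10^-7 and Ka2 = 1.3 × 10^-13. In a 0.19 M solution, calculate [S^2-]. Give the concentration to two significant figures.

First ionization gives [H+] ≈ [HS-] = 1.45 × 10^-4 M.
Second step: Ka2 = [H+][S^2-]/[HS-] ≈ [S^2-] (since [H+] ≈ [HS-]).
So [S^2-] ≈ Ka2.

1.3 × 10^-13 M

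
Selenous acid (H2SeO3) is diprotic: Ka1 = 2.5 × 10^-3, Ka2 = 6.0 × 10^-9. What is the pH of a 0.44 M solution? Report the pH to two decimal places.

Ka1 ≫ Ka2, so treat the first dissociation as the only significant source of H+.
Ka1 = x²/(0.44 − x) = 2.5 × 10^-3
Solving the quadratic: x = (−Ka1 + √(Ka1² + 4·Ka1·C₀))/2 = 3.19 × 10^-2 M
pH = −log(3.19 × 10^-2) = 1.50

pH = 1.50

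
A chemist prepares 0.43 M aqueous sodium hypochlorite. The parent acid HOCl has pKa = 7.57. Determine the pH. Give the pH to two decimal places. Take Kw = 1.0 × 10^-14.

OCl- is the conjugate base of the weak acid HOCl.
Ka = 10^(−7.57) = 2.69 × 10^-8
Kb = Kw/Ka = 1.0×10^-14 / 2.69 × 10^-8 = 3.72 × 10^-7
From the ICE table, Kb = [OH-]²/(0.43 − [OH-]) = 3.72 × 10^-7.
Neglecting [OH-] in the denominator: [OH-] = √(3.72 × 10^-7 × 0.43) = 4.00 × 10^-4 M
([OH-]/C₀ = 0.093% < 5%, so the approximation holds.)
pOH = 3.40, so pH = 14.00 − pOH = 10.60

pH = 10.60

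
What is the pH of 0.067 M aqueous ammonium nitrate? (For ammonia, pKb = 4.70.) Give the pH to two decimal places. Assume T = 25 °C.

NH4+ is the conjugate acid of the weak base NH3.
Kb = 10^(−4.70) = 2.00 × 10^-5
Ka = Kw/Kb = 1.0×10^-14 / 2.00 × 10^-5 = 5.00 × 10^-10
From the ICE table, Ka = [H+]²/(0.067 − [H+]) = 5.00 × 10^-10.
Neglecting [H+] in the denominator: [H+] = √(5.00 × 10^-10 × 0.067) = 5.79 × 10^-6 M
pH = −log(5.79 × 10^-6) = 5.24

pH = 5.24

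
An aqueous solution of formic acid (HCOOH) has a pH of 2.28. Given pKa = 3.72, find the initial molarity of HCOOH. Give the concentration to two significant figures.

C₀ = 1.5 × 10^-1 M

[H+] = 10^(-2.28) = 5.25 × 10^-3 M = x
Ka = 10^(−3.72) = 1.91 × 10^-4
Ka = x²/(C₀ − x) ⇒ C₀ = x + x²/Ka
C₀ = 5.25 × 10^-3 + (5.25 × 10^-3)²/(1.91 × 10^-4) = 1.50 × 10^-1 M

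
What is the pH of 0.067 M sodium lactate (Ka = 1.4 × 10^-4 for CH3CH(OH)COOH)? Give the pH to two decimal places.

CH3CH(OH)COO- is the conjugate base of the weak acid CH3CH(OH)COOH.
Kb = Kw/Ka = 1.0×10^-14 / 1.4 × 10^-4 = 7.14 × 10^-11
From the ICE table, Kb = [OH-]²/(0.067 − [OH-]) = 7.14 × 10^-11.
Since Kb ≪ C₀, [OH-] ≈ √(Kb·C₀) = 2.19 × 10^-6 M.
pOH = 5.66, so pH = 14.00 − pOH = 8.34

pH = 8.34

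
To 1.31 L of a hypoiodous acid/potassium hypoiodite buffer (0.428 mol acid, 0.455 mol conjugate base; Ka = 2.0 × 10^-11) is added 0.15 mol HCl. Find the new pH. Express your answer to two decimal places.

pH = 10.42

After neutralization: n(HOI) = 0.578 mol, n(OI-) = 0.305 mol.
pKa = −log(2.0 × 10^-11) = 10.699
pH = pKa + log([A⁻]/[HA]) = 10.699 + log(0.305/0.578) = 10.699 -0.278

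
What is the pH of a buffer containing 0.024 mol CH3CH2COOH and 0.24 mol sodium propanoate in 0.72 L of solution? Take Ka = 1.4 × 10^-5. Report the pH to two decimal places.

pKa = −log(1.4 × 10^-5) = 4.854
Henderson–Hasselbalch: pH = pKa + log([CH3CH2COO-]/[CH3CH2COOH]) = 4.854 + log(0.24/0.024)
pH = 4.854 + (+1.000) = 5.85

pH = 5.85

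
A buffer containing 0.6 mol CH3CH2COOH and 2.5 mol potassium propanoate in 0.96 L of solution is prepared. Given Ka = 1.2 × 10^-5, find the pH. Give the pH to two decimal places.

pKa = −log(1.2 × 10^-5) = 4.921
Henderson–Hasselbalch: pH = pKa + log([CH3CH2COO-]/[CH3CH2COOH]) = 4.921 + log(2.5/0.6)
pH = 4.921 + (+0.620) = 5.54

pH = 5.54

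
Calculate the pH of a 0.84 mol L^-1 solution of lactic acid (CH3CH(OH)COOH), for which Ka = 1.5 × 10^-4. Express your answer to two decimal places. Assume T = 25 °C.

CH3CH(OH)COOH ⇌ CH3CH(OH)COO- + H+
From the ICE table, Ka = x²/(0.84 − x) = 1.5 × 10^-4.
Since Ka ≪ C₀, x ≈ √(Ka·C₀) = 1.12 × 10^-2 M.
pH = −log(1.12 × 10^-2) = 1.95

pH = 1.95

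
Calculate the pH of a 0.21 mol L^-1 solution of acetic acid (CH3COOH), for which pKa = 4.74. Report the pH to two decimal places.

CH3COOH ⇌ CH3COO- + H+
Ka = 10^(−4.74) = 1.82 × 10^-5
From the ICE table, Ka = x²/(0.21 − x) = 1.82 × 10^-5.
Neglecting x in the denominator: x = √(1.82 × 10^-5 × 0.21) = 1.95 × 10^-3 M
Check: 0.93% ionized — well under 5%, approximation valid.
pH = −log(1.95 × 10^-3) = 2.71

pH = 2.71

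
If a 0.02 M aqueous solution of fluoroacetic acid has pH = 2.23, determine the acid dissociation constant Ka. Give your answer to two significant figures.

[H+] = 10^(-2.23) = 5.89 × 10^-3 M
At equilibrium [HA] = 0.02 − 5.89 × 10^-3 = 1.41 × 10^-2 M
Ka = [H+][A-]/[HA] = (5.89 × 10^-3)² / 1.41 × 10^-2 = 2.5 × 10^-3

Ka = 2.5 × 10^-3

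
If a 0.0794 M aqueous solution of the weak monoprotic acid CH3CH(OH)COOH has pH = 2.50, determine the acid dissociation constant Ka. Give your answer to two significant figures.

Ka = 1.3 × 10^-4

[H+] = 10^(-2.50) = 3.16 × 10^-3 M
At equilibrium [HA] = 0.0794 − 3.16 × 10^-3 = 7.62 × 10^-2 M
Ka = [H+][A-]/[HA] = (3.16 × 10^-3)² / 7.62 × 10^-2 = 1.3 × 10^-4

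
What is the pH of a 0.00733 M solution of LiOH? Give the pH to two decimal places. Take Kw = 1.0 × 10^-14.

LiOH is a strong base; [OH-] = 0.00733 M.
pOH = -log(0.00733) = 2.13
pH = 14.00 - 2.13 = 11.87

pH = 11.87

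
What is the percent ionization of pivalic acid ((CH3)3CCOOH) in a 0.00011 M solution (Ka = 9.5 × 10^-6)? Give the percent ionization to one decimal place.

25.4%

(CH3)3CCOOH ⇌ (CH3)3CCOO- + H+; let x = [H+] at equilibrium.
Ka = x²/(C₀ − x); solving the quadratic gives x = 2.79 × 10^-5 M.
Fraction ionized = 2.79 × 10^-5 / 0.00011 = 0.2536 → 25.4%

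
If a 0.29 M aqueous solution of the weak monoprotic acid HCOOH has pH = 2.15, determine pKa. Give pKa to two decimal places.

pKa = 3.75

[H+] = 10^(-2.15) = 7.08 × 10^-3 M
At equilibrium [HA] = 0.29 − 7.08 × 10^-3 = 2.83 × 10^-1 M
Ka = [H+][A-]/[HA] = (7.08 × 10^-3)² / 2.83 × 10^-1 = 1.77 × 10^-4
pKa = -log(1.77 × 10^-4) = 3.75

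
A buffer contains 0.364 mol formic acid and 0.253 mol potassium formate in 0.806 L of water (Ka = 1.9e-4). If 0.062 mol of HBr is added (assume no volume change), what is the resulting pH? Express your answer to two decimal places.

pH = 3.37

After neutralization: n(HCOOH) = 0.426 mol, n(HCOO-) = 0.191 mol.
pKa = −log(1.9 × 10^-4) = 3.721
pH = pKa + log(n_HCOO-/n_HCOOH) = 3.721 + log(0.191/0.426) = 3.721 + (-0.348)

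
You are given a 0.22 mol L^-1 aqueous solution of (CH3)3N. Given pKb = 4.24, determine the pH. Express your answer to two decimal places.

pH = 11.55

(CH3)3N + H2O ⇌ (CH3)3NH+ + OH-
Kb = 10^(−4.24) = 5.75 × 10^-5
Let x = [OH-] at equilibrium. Kb = x²/(0.22 − x).
Since Kb ≪ C₀, x ≈ √(Kb·C₀) = 3.56 × 10^-3 M.
(x/C₀ = 1.6% < 5%, so the approximation holds.)
pOH = −log(3.56 × 10^-3) = 2.45; pH = 14.00 − 2.45 = 11.55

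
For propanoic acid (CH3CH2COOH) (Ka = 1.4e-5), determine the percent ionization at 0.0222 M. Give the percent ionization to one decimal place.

2.5%

CH3CH2COOH ⇌ CH3CH2COO- + H+; let x = [H+] at equilibrium.
x ≈ √(Ka·C₀) = √(1.4 × 10^-5 × 0.0222) = 5.57 × 10^-4 M
Fraction ionized = 5.57 × 10^-4 / 0.0222 = 0.0251 → 2.5%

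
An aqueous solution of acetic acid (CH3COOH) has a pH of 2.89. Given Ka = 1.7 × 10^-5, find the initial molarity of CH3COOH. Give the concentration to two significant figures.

[H+] = 10^(-2.89) = 1.29 × 10^-3 M = x
Ka = x²/(C₀ − x) ⇒ C₀ = x + x²/Ka
C₀ = 1.29 × 10^-3 + (1.29 × 10^-3)²/(1.7 × 10^-5) = 9.92 × 10^-2 M

C₀ = 9.9 × 10^-2 M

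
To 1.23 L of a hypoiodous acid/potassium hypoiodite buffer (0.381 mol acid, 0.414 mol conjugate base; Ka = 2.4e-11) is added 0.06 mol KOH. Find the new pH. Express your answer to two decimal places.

pH = 10.79

After neutralization: n(HOI) = 0.321 mol, n(OI-) = 0.474 mol.
pKa = −log(2.4 × 10^-11) = 10.620
Henderson–Hasselbalch with mole ratio 0.474/0.321: pH = 10.620 + (+0.169)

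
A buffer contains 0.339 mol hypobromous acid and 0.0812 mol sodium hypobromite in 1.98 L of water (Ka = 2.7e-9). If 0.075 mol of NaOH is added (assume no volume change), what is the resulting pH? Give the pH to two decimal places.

pH = 8.34

OH- converts HOBr to OBr-: HOBr → 0.264 mol, OBr- → 0.156 mol.
pKa = −log(2.7 × 10^-9) = 8.569
pH = pKa + log([A⁻]/[HA]) = 8.569 + log(0.156/0.264) = 8.569 -0.228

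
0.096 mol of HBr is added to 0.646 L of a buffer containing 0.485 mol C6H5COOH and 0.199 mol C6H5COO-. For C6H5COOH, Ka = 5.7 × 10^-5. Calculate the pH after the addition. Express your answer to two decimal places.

After neutralization: n(C6H5COOH) = 0.581 mol, n(C6H5COO-) = 0.103 mol.
pKa = −log(5.7 × 10^-5) = 4.244
pH = pKa + log(n_C6H5COO-/n_C6H5COOH) = 4.244 + log(0.103/0.581) = 4.244 + (-0.751)

pH = 3.49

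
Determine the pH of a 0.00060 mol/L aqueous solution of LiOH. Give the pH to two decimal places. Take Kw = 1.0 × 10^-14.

pH = 10.78

LiOH is a strong base; [OH-] = 0.0006 M.
pOH = -log(0.0006) = 3.22
pH = 14.00 - 3.22 = 10.78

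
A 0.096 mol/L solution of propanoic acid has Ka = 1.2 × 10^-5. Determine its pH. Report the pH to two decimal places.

CH3CH2COOH ⇌ CH3CH2COO- + H+
From the ICE table, Ka = x²/(0.096 − x) = 1.2 × 10^-5.
Neglecting x in the denominator: x = √(1.2 × 10^-5 × 0.096) = 1.07 × 10^-3 M
pH = −log(1.07 × 10^-3) = 2.97

pH = 2.97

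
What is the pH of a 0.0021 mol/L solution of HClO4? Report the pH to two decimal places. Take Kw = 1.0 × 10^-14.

pH = 2.68

HClO4 is a strong acid and dissociates completely, so [H+] = 0.0021 M.
pH = -log(0.0021) = 2.68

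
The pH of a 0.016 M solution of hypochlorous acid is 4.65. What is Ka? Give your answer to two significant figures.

Ka = 3.1 × 10^-8

[H+] = 10^(-4.65) = 2.24 × 10^-5 M
At equilibrium [HA] = 0.016 − 2.24 × 10^-5 = 1.60 × 10^-2 M
Ka = [H+][A-]/[HA] = (2.24 × 10^-5)² / 1.60 × 10^-2 = 3.1 × 10^-8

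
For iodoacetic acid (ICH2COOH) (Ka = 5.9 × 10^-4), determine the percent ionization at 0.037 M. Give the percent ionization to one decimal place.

ICH2COOH ⇌ ICH2COO- + H+; let x = [H+] at equilibrium.
Solve x² + 0.00059x − 2.18e-05 = 0 → x = 4.39 × 10^-3 M
Fraction ionized = 4.39 × 10^-3 / 0.037 = 0.1186 → 11.9%

11.9%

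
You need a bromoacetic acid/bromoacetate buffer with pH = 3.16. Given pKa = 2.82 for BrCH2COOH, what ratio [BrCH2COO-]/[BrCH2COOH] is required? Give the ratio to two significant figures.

ratio = 2.2

pH = pKa + log(r) ⇒ log(r) = 3.16 − 2.82 = +0.34
r = [BrCH2COO-]/[BrCH2COOH] = 10^(+0.34) = 2.19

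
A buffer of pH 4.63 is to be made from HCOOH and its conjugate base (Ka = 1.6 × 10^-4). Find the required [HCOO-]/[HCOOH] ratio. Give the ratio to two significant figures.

ratio = 6.8

pKa = -log(1.6 × 10^-4) = 3.796
pH = pKa + log(r) ⇒ log(r) = 4.63 − 3.796 = +0.834
r = [HCOO-]/[HCOOH] = 10^(+0.834) = 6.82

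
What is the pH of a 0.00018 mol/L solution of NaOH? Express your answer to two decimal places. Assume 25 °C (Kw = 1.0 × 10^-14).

pH = 10.26

NaOH is a strong base; [OH-] = 0.00018 M.
pOH = -log(0.00018) = 3.74
pH = 14.00 - 3.74 = 10.26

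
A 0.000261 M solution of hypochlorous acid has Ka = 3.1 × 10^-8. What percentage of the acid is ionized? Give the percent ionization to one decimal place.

1.1%

HOCl ⇌ OCl- + H+; let x = [H+] at equilibrium.
x ≈ √(Ka·C₀) = √(3.1 × 10^-8 × 0.000261) = 2.84 × 10^-6 M
% ionization = x/C₀ × 100% = 2.84 × 10^-6/0.000261 × 100% = 1.1%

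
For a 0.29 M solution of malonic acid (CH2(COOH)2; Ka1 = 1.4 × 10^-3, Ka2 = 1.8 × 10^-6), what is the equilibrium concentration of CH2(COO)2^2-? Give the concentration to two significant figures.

1.8 × 10^-6 M

First ionization gives [H+] ≈ [CH2(COOH)COO-] = 1.95 × 10^-2 M.
Second step: Ka2 = [H+][CH2(COO)2^2-]/[CH2(COOH)COO-] ≈ [CH2(COO)2^2-] (since [H+] ≈ [CH2(COOH)COO-]).
So [CH2(COO)2^2-] ≈ Ka2.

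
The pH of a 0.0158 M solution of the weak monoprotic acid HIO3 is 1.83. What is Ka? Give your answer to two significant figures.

Ka = 2.2 × 10^-1

[H+] = 10^(-1.83) = 1.48 × 10^-2 M
At equilibrium [HA] = 0.0158 − 1.48 × 10^-2 = 1.00 × 10^-3 M
Ka = [H+][A-]/[HA] = (1.48 × 10^-2)² / 1.00 × 10^-3 = 2.2 × 10^-1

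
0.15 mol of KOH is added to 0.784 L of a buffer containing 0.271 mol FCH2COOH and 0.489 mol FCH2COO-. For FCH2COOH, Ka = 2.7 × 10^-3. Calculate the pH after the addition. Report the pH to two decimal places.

pH = 3.29

OH- converts FCH2COOH to FCH2COO-: FCH2COOH → 0.121 mol, FCH2COO- → 0.639 mol.
pKa = −log(2.7 × 10^-3) = 2.569
pH = pKa + log(n_FCH2COO-/n_FCH2COOH) = 2.569 + log(0.639/0.121) = 2.569 + (+0.723)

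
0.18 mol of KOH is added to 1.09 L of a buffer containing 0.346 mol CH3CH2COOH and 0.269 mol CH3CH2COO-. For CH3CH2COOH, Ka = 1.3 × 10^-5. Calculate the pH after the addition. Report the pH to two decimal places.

OH- converts CH3CH2COOH to CH3CH2COO-: CH3CH2COOH → 0.166 mol, CH3CH2COO- → 0.449 mol.
pKa = −log(1.3 × 10^-5) = 4.886
Henderson–Hasselbalch with mole ratio 0.449/0.166: pH = 4.886 + (+0.432)

pH = 5.32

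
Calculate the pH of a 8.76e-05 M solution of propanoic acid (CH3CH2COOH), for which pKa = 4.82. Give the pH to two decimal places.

pH = 4.53

CH3CH2COOH ⇌ CH3CH2COO- + H+
Ka = 10^(−4.82) = 1.51 × 10^-5
From the ICE table, Ka = x²/(8.76e-05 − x) = 1.51 × 10^-5.
The 5% rule fails; solving x² + Ka·x − Ka·C₀ = 0 exactly:
x = [−1.51e-05 + √(1.51e-05² + 5.29e-09)]/2 = 2.96 × 10^-5 M
pH = −log(2.96 × 10^-5) = 4.53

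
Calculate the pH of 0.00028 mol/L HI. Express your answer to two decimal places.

pH = 3.55

HI is a strong acid and dissociates completely, so [H+] = 0.00028 M.
pH = -log(0.00028) = 3.55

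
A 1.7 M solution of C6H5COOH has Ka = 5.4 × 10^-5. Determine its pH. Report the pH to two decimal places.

C6H5COOH ⇌ C6H5COO- + H+
From the ICE table, Ka = x²/(1.7 − x) = 5.4 × 10^-5.
Assume x ≪ 1.7: x ≈ √(5.4 × 10^-5 × 1.7) = 9.58 × 10^-3 M
pH = −log[H+] = −log(9.58 × 10^-3) = 2.02

pH = 2.02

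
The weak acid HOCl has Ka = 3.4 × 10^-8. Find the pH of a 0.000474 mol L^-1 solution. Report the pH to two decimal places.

HOCl ⇌ OCl- + H+
Let x = [H+] at equilibrium. Ka = x²/(0.000474 − x).
Neglecting x in the denominator: x = √(3.4 × 10^-8 × 0.000474) = 4.01 × 10^-6 M
pH = −log(4.01 × 10^-6) = 5.40

pH = 5.40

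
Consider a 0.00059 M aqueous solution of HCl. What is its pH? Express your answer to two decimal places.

HCl is a strong acid and dissociates completely, so [H+] = 0.00059 M.
pH = -log(0.00059) = 3.23

pH = 3.23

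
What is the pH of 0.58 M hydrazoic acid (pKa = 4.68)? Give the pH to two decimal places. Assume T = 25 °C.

HN3 ⇌ N3- + H+
Ka = 10^(−4.68) = 2.09 × 10^-5
Let x = [H+] at equilibrium. Ka = x²/(0.58 − x).
Since Ka ≪ C₀, x ≈ √(Ka·C₀) = 3.48 × 10^-3 M.
(x/C₀ = 0.6% < 5%, so the approximation holds.)
pH = −log[H+] = −log(3.48 × 10^-3) = 2.46

pH = 2.46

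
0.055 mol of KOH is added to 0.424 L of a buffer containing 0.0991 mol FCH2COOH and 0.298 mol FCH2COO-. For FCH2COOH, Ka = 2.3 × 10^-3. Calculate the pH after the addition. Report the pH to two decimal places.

After neutralization: n(FCH2COOH) = 0.0441 mol, n(FCH2COO-) = 0.353 mol.
pKa = −log(2.3 × 10^-3) = 2.638
Henderson–Hasselbalch with mole ratio 0.353/0.0441: pH = 2.638 + (+0.903)

pH = 3.54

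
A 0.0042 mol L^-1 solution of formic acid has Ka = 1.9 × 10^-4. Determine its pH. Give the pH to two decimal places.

pH = 3.10

HCOOH ⇌ HCOO- + H+
Ka = x²/(0.0042 − x) = 1.9 × 10^-4
Here C₀/Ka ≈ 22.1, so the small-x approximation fails. Use the quadratic:
x = [−0.00019 + √(0.00019² + 3.19e-06)]/2 = 8.03 × 10^-4 M
pH = −log[H+] = −log(8.03 × 10^-4) = 3.10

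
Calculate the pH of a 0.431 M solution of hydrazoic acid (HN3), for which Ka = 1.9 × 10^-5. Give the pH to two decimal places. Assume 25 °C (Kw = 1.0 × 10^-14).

HN3 ⇌ N3- + H+
From the ICE table, Ka = [H+]²/(0.431 − [H+]) = 1.9 × 10^-5.
Since Ka ≪ C₀, [H+] ≈ √(Ka·C₀) = 2.86 × 10^-3 M.
Check: 0.66% ionized — well under 5%, approximation valid.
pH = −log(2.86 × 10^-3) = 2.54

pH = 2.54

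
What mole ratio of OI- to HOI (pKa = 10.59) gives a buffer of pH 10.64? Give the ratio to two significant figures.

ratio = 1.1

pH = pKa + log(r) ⇒ log(r) = 10.64 − 10.59 = +0.05
r = [OI-]/[HOI] = 10^(+0.05) = 1.12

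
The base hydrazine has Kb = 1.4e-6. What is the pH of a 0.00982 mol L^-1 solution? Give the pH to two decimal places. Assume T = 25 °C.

pH = 10.07

N2H4 + H2O ⇌ N2H5+ + OH-
Let x = [OH-] at equilibrium. Kb = x²/(0.00982 − x).
Since Kb ≪ C₀, x ≈ √(Kb·C₀) = 1.17 × 10^-4 M.
pOH = −log(1.17 × 10^-4) = 3.93; pH = 14.00 − 3.93 = 10.07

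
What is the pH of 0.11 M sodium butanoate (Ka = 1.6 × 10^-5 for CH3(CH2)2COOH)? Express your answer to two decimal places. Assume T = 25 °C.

CH3(CH2)2COO- is the conjugate base of the weak acid CH3(CH2)2COOH.
Kb = Kw/Ka = 1.0×10^-14 / 1.6 × 10^-5 = 6.25 × 10^-10
From the ICE table, Kb = [OH-]²/(0.11 − [OH-]) = 6.25 × 10^-10.
Since Kb ≪ C₀, [OH-] ≈ √(Kb·C₀) = 8.29 × 10^-6 M.
pOH = −log(8.29 × 10^-6) = 5.08; pH = 14.00 − 5.08 = 8.92

pH = 8.92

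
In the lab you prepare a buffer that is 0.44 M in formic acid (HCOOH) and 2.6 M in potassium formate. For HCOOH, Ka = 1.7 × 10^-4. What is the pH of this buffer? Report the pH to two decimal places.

pH = 4.54

pKa = −log(1.7 × 10^-4) = 3.770
Henderson–Hasselbalch: pH = pKa + log([HCOO-]/[HCOOH]) = 3.770 + log(2.6/0.44)
pH = 3.770 + (+0.772) = 4.54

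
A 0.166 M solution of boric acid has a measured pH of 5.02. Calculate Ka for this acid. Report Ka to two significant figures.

[H+] = 10^(-5.02) = 9.55 × 10^-6 M
At equilibrium [HA] = 0.166 − 9.55 × 10^-6 = 1.66 × 10^-1 M
Ka = [H+][A-]/[HA] = (9.55 × 10^-6)² / 1.66 × 10^-1 = 5.5 × 10^-10

Ka = 5.5 × 10^-10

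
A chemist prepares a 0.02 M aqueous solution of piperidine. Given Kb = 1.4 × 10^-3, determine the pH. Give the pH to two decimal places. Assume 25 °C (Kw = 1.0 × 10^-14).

C5H10NH + H2O ⇌ C5H10NH2+ + OH-
Kb = [OH-]²/(0.02 − [OH-]) = 1.4 × 10^-3
Here C₀/Kb ≈ 14.3, so the small-[OH-] approximation fails. Use the quadratic:
[OH-] = (−Kb + √(Kb² + 4·Kb·C₀))/2 = 4.64 × 10^-3 M
pOH = 2.33, so pH = 14.00 − pOH = 11.67

pH = 11.67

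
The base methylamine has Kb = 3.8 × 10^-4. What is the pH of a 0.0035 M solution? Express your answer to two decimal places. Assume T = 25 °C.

pH = 10.99

CH3NH2 + H2O ⇌ CH3NH3+ + OH-
Let x = [OH-] at equilibrium. Kb = x²/(0.0035 − x).
x is not negligible relative to C₀; solve x² + 0.00038·x − 1.33e-06 = 0.
x = [−0.00038 + √(0.00038² + 5.32e-06)]/2 = 9.79 × 10^-4 M
pOH = 3.01, so pH = 14.00 − pOH = 10.99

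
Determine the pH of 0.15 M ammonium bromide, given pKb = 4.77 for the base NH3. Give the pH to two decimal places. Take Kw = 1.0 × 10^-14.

pH = 5.03

NH4+ is the conjugate acid of the weak base NH3.
Kb = 10^(−4.77) = 1.70 × 10^-5
Ka = Kw/Kb = 1.0×10^-14 / 1.70 × 10^-5 = 5.88 × 10^-10
From the ICE table, Ka = x²/(0.15 − x) = 5.88 × 10^-10.
Assume x ≪ 0.15: x ≈ √(5.88 × 10^-10 × 0.15) = 9.39 × 10^-6 M
(x/C₀ = 0.0063% < 5%, so the approximation holds.)
pH = −log[H+] = −log(9.39 × 10^-6) = 5.03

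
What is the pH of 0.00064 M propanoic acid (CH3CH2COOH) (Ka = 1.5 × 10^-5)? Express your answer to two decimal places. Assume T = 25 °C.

CH3CH2COOH ⇌ CH3CH2COO- + H+
Ka = x²/(0.00064 − x) = 1.5 × 10^-5
x is not negligible relative to C₀; solve x² + 1.5e-05·x − 9.6e-09 = 0.
x = [−1.5e-05 + √(1.5e-05² + 3.84e-08)]/2 = 9.08 × 10^-5 M
pH = −log[H+] = −log(9.08 × 10^-5) = 4.04

pH = 4.04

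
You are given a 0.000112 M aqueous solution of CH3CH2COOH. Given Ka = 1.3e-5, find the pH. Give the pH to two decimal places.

pH = 4.49

CH3CH2COOH ⇌ CH3CH2COO- + H+
From the ICE table, Ka = x²/(0.000112 − x) = 1.3 × 10^-5.
x is not negligible relative to C₀; solve x² + 1.3e-05·x − 1.46e-09 = 0.
x = [−1.3e-05 + √(1.3e-05² + 5.82e-09)]/2 = 3.22 × 10^-5 M
pH = −log(3.22 × 10^-5) = 4.49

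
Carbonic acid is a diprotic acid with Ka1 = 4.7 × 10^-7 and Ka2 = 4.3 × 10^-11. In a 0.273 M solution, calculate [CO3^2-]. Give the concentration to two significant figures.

4.3 × 10^-11 M

First ionization gives [H+] ≈ [HCO3-] = 3.58 × 10^-4 M.
Second step: Ka2 = [H+][CO3^2-]/[HCO3-] ≈ [CO3^2-] (since [H+] ≈ [HCO3-]).
So [CO3^2-] ≈ Ka2.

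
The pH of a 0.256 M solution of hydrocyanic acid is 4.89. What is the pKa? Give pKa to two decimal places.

[H+] = 10^(-4.89) = 1.29 × 10^-5 M
At equilibrium [HA] = 0.256 − 1.29 × 10^-5 = 2.56 × 10^-1 M
Ka = [H+][A-]/[HA] = (1.29 × 10^-5)² / 2.56 × 10^-1 = 6.50 × 10^-10
pKa = -log(6.50 × 10^-10) = 9.19

pKa = 9.19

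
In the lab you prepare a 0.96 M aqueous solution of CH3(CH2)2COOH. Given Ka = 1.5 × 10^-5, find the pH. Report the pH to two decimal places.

CH3(CH2)2COOH ⇌ CH3(CH2)2COO- + H+
From the ICE table, Ka = x²/(0.96 − x) = 1.5 × 10^-5.
Neglecting x in the denominator: x = √(1.5 × 10^-5 × 0.96) = 3.79 × 10^-3 M
(x/C₀ = 0.4% < 5%, so the approximation holds.)
pH = −log(3.79 × 10^-3) = 2.42

pH = 2.42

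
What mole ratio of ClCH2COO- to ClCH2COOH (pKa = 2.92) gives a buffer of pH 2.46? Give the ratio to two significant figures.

ratio = 0.35

pH = pKa + log(r) ⇒ log(r) = 2.46 − 2.92 = -0.46
r = [ClCH2COO-]/[ClCH2COOH] = 10^(-0.46) = 0.347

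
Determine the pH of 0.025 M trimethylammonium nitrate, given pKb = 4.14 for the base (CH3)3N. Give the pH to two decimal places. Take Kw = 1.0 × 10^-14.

pH = 5.73

(CH3)3NH+ is the conjugate acid of the weak base (CH3)3N.
Kb = 10^(−4.14) = 7.24 × 10^-5
Ka = Kw/Kb = 1.0×10^-14 / 7.24 × 10^-5 = 1.38 × 10^-10
From the ICE table, Ka = [H+]²/(0.025 − [H+]) = 1.38 × 10^-10.
Since Ka ≪ C₀, [H+] ≈ √(Ka·C₀) = 1.86 × 10^-6 M.
pH = −log[H+] = −log(1.86 × 10^-6) = 5.73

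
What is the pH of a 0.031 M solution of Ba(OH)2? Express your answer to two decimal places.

pH = 12.79

Ba(OH)2 is a strong base (each formula unit releases 2 OH-); [OH-] = 0.062 M.
pOH = -log(0.062) = 1.21
pH = 14.00 - 1.21 = 12.79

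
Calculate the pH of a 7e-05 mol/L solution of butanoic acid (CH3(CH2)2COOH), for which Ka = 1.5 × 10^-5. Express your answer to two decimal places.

CH3(CH2)2COOH ⇌ CH3(CH2)2COO- + H+
Ka = x²/(7e-05 − x) = 1.5 × 10^-5
x is not negligible relative to C₀; solve x² + 1.5e-05·x − 1.05e-09 = 0.
x = (−Ka + √(Ka² + 4·Ka·C₀))/2 = 2.58 × 10^-5 M
pH = −log(2.58 × 10^-5) = 4.59

pH = 4.59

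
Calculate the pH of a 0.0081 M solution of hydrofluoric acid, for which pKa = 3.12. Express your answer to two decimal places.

HF ⇌ F- + H+
Ka = 10^(−3.12) = 7.59 × 10^-4
Ka = x²/(0.0081 − x) = 7.59 × 10^-4
Here C₀/Ka ≈ 10.7, so the small-x approximation fails. Use the quadratic:
x = (−Ka + √(Ka² + 4·Ka·C₀))/2 = 2.13 × 10^-3 M
pH = −log[H+] = −log(2.13 × 10^-3) = 2.67

pH = 2.67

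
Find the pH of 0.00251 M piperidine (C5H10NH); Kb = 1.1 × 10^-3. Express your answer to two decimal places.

C5H10NH + H2O ⇌ C5H10NH2+ + OH-
Let x = [OH-] at equilibrium. Kb = x²/(0.00251 − x).
Here C₀/Kb ≈ 2.28, so the small-x approximation fails. Use the quadratic:
x = [−0.0011 + √(0.0011² + 1.1e-05)]/2 = 1.20 × 10^-3 M
pOH = −log(1.20 × 10^-3) = 2.92; pH = 14.00 − 2.92 = 11.08

pH = 11.08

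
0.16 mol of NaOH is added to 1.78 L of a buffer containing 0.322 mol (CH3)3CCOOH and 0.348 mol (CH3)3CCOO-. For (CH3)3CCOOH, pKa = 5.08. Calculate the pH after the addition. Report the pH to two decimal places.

OH- converts (CH3)3CCOOH to (CH3)3CCOO-: (CH3)3CCOOH → 0.162 mol, (CH3)3CCOO- → 0.508 mol.
pH = pKa + log([A⁻]/[HA]) = 5.08 + log(0.508/0.162) = 5.08 +0.496

pH = 5.58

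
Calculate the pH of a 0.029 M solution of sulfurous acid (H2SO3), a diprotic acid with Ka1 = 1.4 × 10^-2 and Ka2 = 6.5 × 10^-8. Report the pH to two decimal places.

Ka1 ≫ Ka2, so treat the first dissociation as the only significant source of H+.
Ka1 = x²/(0.029 − x) = 1.4 × 10^-2
Solving the quadratic: x = (−Ka1 + √(Ka1² + 4·Ka1·C₀))/2 = 1.43 × 10^-2 M
pH = −log(1.43 × 10^-2) = 1.84

pH = 1.84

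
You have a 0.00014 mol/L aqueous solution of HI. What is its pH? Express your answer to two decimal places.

pH = 3.85

HI is a strong acid and dissociates completely, so [H+] = 0.00014 M.
pH = -log(0.00014) = 3.85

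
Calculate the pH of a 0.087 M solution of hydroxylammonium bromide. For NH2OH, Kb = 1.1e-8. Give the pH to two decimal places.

NH3OH+ is the conjugate acid of the weak base NH2OH.
Ka = Kw/Kb = 1.0×10^-14 / 1.1 × 10^-8 = 9.09 × 10^-7
From the ICE table, Ka = [H+]²/(0.087 − [H+]) = 9.09 × 10^-7.
Neglecting [H+] in the denominator: [H+] = √(9.09 × 10^-7 × 0.087) = 2.81 × 10^-4 M
Check: 0.32% ionized — well under 5%, approximation valid.
pH = −log(2.81 × 10^-4) = 3.55

pH = 3.55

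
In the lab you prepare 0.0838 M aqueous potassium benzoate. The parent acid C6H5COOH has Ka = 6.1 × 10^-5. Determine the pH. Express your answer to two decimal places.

pH = 8.57

C6H5COO- is the conjugate base of the weak acid C6H5COOH.
Kb = Kw/Ka = 1.0×10^-14 / 6.1 × 10^-5 = 1.64 × 10^-10
Kb = [OH-]²/(0.0838 − [OH-]) = 1.64 × 10^-10
Since Kb ≪ C₀, [OH-] ≈ √(Kb·C₀) = 3.71 × 10^-6 M.
Check: 0.0044% ionized — well under 5%, approximation valid.
pOH = 5.43, so pH = 14.00 − pOH = 8.57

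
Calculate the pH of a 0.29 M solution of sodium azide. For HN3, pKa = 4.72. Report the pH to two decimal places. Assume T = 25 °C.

N3- is the conjugate base of the weak acid HN3.
Ka = 10^(−4.72) = 1.91 × 10^-5
Kb = Kw/Ka = 1.0×10^-14 / 1.91 × 10^-5 = 5.24 × 10^-10
From the ICE table, Kb = [OH-]²/(0.29 − [OH-]) = 5.24 × 10^-10.
Since Kb ≪ C₀, [OH-] ≈ √(Kb·C₀) = 1.23 × 10^-5 M.
Check: 0.0043% ionized — well under 5%, approximation valid.
pOH = 4.91, so pH = 14.00 − pOH = 9.09

pH = 9.09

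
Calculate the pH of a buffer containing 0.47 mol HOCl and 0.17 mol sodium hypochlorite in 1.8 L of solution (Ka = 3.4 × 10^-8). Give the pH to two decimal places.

pH = 7.03

pKa = −log(3.4 × 10^-8) = 7.469
Henderson–Hasselbalch: pH = pKa + log([OCl-]/[HOCl]) = 7.469 + log(0.17/0.47)
pH = 7.469 + (-0.442) = 7.03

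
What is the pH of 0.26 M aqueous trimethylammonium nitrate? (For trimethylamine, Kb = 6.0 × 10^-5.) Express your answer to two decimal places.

pH = 5.18

(CH3)3NH+ is the conjugate acid of the weak base (CH3)3N.
Ka = Kw/Kb = 1.0×10^-14 / 6.0 × 10^-5 = 1.67 × 10^-10
Ka = x²/(0.26 − x) = 1.67 × 10^-10
Since Ka ≪ C₀, x ≈ √(Ka·C₀) = 6.59 × 10^-6 M.
pH = −log[H+] = −log(6.59 × 10^-6) = 5.18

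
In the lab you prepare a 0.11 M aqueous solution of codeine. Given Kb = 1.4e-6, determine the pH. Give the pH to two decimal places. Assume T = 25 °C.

pH = 10.59

C18H21NO3 + H2O ⇌ C18H22NO3+ + OH-
Kb = [OH-]²/(0.11 − [OH-]) = 1.4 × 10^-6
Assume [OH-] ≪ 0.11: [OH-] ≈ √(1.4 × 10^-6 × 0.11) = 3.92 × 10^-4 M
([OH-]/C₀ = 0.36% < 5%, so the approximation holds.)
pOH = 3.41, so pH = 14.00 − pOH = 10.59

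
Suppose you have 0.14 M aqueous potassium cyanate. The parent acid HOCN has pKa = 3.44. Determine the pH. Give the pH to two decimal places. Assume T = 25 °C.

OCN- is the conjugate base of the weak acid HOCN.
Ka = 10^(−3.44) = 3.63 × 10^-4
Kb = Kw/Ka = 1.0×10^-14 / 3.63 × 10^-4 = 2.75 × 10^-11
From the ICE table, Kb = x²/(0.14 − x) = 2.75 × 10^-11.
Neglecting x in the denominator: x = √(2.75 × 10^-11 × 0.14) = 1.96 × 10^-6 M
(x/C₀ = 0.0014% < 5%, so the approximation holds.)
pOH = 5.71, so pH = 14.00 − pOH = 8.29

pH = 8.29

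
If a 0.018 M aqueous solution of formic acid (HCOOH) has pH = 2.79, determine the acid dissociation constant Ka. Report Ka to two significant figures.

Ka = 1.6 × 10^-4

[H+] = 10^(-2.79) = 1.62 × 10^-3 M
At equilibrium [HA] = 0.018 − 1.62 × 10^-3 = 1.64 × 10^-2 M
Ka = [H+][A-]/[HA] = (1.62 × 10^-3)² / 1.64 × 10^-2 = 1.6 × 10^-4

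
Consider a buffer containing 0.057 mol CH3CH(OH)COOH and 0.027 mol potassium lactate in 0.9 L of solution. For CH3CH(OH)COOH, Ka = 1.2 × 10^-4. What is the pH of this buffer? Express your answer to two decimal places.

pKa = −log(1.2 × 10^-4) = 3.921
Using pH = pKa + log([base]/[acid]) with [base]/[acid] = 0.027/0.057:
pH = 3.921 + (-0.325) = 3.60

pH = 3.60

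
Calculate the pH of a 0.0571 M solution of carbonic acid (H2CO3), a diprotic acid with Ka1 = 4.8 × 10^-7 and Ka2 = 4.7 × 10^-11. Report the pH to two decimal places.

pH = 3.78

Ka1 ≫ Ka2, so treat the first dissociation as the only significant source of H+.
Ka1 = x²/(0.0571 − x) = 4.8 × 10^-7
x ≈ √(4.8 × 10^-7 × 0.0571) = 1.66 × 10^-4 M
pH = −log(1.66 × 10^-4) = 3.78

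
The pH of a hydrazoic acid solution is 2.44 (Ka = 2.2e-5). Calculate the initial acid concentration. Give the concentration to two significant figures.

[H+] = 10^(-2.44) = 3.63 × 10^-3 M = x
Ka = x²/(C₀ − x) ⇒ C₀ = x + x²/Ka
C₀ = 3.63 × 10^-3 + (3.63 × 10^-3)²/(2.2 × 10^-5) = 6.03 × 10^-1 M

C₀ = 6.0 × 10^-1 M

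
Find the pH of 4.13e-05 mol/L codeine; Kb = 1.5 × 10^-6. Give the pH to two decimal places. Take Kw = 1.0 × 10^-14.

C18H21NO3 + H2O ⇌ C18H22NO3+ + OH-
Let x = [OH-] at equilibrium. Kb = x²/(4.13e-05 − x).
x is not negligible relative to C₀; solve x² + 1.5e-06·x − 6.2e-11 = 0.
x = [−1.5e-06 + √(1.5e-06² + 2.48e-10)]/2 = 7.16 × 10^-6 M
pOH = 5.15, so pH = 14.00 − pOH = 8.85

pH = 8.85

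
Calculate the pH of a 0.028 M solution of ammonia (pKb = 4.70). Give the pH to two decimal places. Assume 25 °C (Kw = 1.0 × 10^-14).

pH = 10.87

NH3 + H2O ⇌ NH4+ + OH-
Kb = 10^(−4.70) = 2.00 × 10^-5
From the ICE table, Kb = [OH-]²/(0.028 − [OH-]) = 2.00 × 10^-5.
Assume [OH-] ≪ 0.028: [OH-] ≈ √(2.00 × 10^-5 × 0.028) = 7.48 × 10^-4 M
pOH = −log(7.48 × 10^-4) = 3.13; pH = 14.00 − 3.13 = 10.87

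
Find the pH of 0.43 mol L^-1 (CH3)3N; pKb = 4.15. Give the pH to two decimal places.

pH = 11.74

(CH3)3N + H2O ⇌ (CH3)3NH+ + OH-
Kb = 10^(−4.15) = 7.08 × 10^-5
From the ICE table, Kb = [OH-]²/(0.43 − [OH-]) = 7.08 × 10^-5.
Neglecting [OH-] in the denominator: [OH-] = √(7.08 × 10^-5 × 0.43) = 5.52 × 10^-3 M
pOH = −log(5.52 × 10^-3) = 2.26; pH = 14.00 − 2.26 = 11.74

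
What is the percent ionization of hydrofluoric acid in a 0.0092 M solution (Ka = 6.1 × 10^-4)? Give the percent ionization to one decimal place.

HF ⇌ F- + H+; let x = [H+] at equilibrium.
Solve x² + 0.00061x − 5.61e-06 = 0 → x = 2.08 × 10^-3 M
Fraction ionized = 2.08 × 10^-3 / 0.0092 = 0.2261 → 22.6%

22.6%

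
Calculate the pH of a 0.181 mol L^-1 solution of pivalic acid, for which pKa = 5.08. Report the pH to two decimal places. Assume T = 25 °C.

pH = 2.91

(CH3)3CCOOH ⇌ (CH3)3CCOO- + H+
Ka = 10^(−5.08) = 8.32 × 10^-6
From the ICE table, Ka = x²/(0.181 − x) = 8.32 × 10^-6.
Assume x ≪ 0.181: x ≈ √(8.32 × 10^-6 × 0.181) = 1.23 × 10^-3 M
pH = −log(1.23 × 10^-3) = 2.91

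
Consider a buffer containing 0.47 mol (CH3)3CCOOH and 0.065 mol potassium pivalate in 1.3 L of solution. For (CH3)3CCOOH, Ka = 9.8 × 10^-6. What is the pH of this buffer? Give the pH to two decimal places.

pKa = −log(9.8 × 10^-6) = 5.009
Using pH = pKa + log([base]/[acid]) with [base]/[acid] = 0.065/0.47:
pH = 5.009 + (-0.859) = 4.15

pH = 4.15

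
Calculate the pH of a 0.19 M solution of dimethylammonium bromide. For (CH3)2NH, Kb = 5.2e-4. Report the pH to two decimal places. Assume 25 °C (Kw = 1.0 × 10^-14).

pH = 5.72

(CH3)2NH2+ is the conjugate acid of the weak base (CH3)2NH.
Ka = Kw/Kb = 1.0×10^-14 / 5.2 × 10^-4 = 1.92 × 10^-11
Ka = x²/(0.19 − x) = 1.92 × 10^-11
Assume x ≪ 0.19: x ≈ √(1.92 × 10^-11 × 0.19) = 1.91 × 10^-6 M
pH = −log(1.91 × 10^-6) = 5.72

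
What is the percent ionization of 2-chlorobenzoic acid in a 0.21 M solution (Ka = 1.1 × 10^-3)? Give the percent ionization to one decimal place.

ClC6H4COOH ⇌ ClC6H4COO- + H+; let x = [H+] at equilibrium.
Ka = x²/(C₀ − x); solving the quadratic gives x = 1.47 × 10^-2 M.
% ionization = x/C₀ × 100% = 1.47 × 10^-2/0.21 × 100% = 7.0%

7.0%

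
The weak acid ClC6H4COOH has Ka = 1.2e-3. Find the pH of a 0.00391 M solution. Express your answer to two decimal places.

ClC6H4COOH ⇌ ClC6H4COO- + H+
Let x = [H+] at equilibrium. Ka = x²/(0.00391 − x).
x is not negligible relative to C₀; solve x² + 0.0012·x − 4.69e-06 = 0.
x = (−Ka + √(Ka² + 4·Ka·C₀))/2 = 1.65 × 10^-3 M
pH = −log(1.65 × 10^-3) = 2.78

pH = 2.78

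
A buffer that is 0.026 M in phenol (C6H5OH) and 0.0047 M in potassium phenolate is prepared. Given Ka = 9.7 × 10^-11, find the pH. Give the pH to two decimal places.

pH = 9.27

pKa = −log(9.7 × 10^-11) = 10.013
Using pH = pKa + log([base]/[acid]) with [base]/[acid] = 0.0047/0.026:
pH = 10.013 + (-0.743) = 9.27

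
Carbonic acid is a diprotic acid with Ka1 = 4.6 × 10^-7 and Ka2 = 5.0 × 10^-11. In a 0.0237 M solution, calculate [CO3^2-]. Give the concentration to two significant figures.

First ionization gives [H+] ≈ [HCO3-] = 1.04 × 10^-4 M.
Second step: Ka2 = [H+][CO3^2-]/[HCO3-] ≈ [CO3^2-] (since [H+] ≈ [HCO3-]).
So [CO3^2-] ≈ Ka2.

5.0 × 10^-11 M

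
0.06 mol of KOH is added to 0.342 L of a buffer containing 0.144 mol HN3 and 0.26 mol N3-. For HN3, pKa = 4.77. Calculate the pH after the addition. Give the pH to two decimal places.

After neutralization: n(HN3) = 0.084 mol, n(N3-) = 0.32 mol.
Henderson–Hasselbalch with mole ratio 0.32/0.084: pH = 4.77 + (+0.581)

pH = 5.35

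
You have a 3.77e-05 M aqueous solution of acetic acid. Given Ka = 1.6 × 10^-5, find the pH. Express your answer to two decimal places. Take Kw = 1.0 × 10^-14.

pH = 4.75

CH3COOH ⇌ CH3COO- + H+
Let x = [H+] at equilibrium. Ka = x²/(3.77e-05 − x).
Here C₀/Ka ≈ 2.36, so the small-x approximation fails. Use the quadratic:
x = (−Ka + √(Ka² + 4·Ka·C₀))/2 = 1.78 × 10^-5 M
pH = −log(1.78 × 10^-5) = 4.75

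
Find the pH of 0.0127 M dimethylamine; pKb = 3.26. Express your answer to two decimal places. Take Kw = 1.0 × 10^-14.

(CH3)2NH + H2O ⇌ (CH3)2NH2+ + OH-
Kb = 10^(−3.26) = 5.50 × 10^-4
Kb = [OH-]²/(0.0127 − [OH-]) = 5.50 × 10^-4
Here C₀/Kb ≈ 23.1, so the small-[OH-] approximation fails. Use the quadratic:
[OH-] = [−0.00055 + √(0.00055² + 2.79e-05)]/2 = 2.38 × 10^-3 M
pOH = 2.62, so pH = 14.00 − pOH = 11.38

pH = 11.38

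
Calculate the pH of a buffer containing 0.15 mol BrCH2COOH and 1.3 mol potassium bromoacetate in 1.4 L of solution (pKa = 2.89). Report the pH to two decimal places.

Henderson–Hasselbalch: pH = pKa + log([BrCH2COO-]/[BrCH2COOH]) = 2.89 + log(1.3/0.15)
pH = 2.89 + (+0.938) = 3.83

pH = 3.83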